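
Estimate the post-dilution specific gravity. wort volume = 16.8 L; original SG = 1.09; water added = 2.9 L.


SG_new = 1 + (SG_old − 1)·V_old/(V_old + V_water)
pts = (1.09 − 1)·1000·16.8/(16.8 + 2.9) = 76.7513
SG_new = 1 + 76.7513/1000

1.0768


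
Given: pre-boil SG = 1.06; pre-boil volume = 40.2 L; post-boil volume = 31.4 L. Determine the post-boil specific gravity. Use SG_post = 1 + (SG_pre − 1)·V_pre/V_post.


pts_pre = (1.06 − 1)·1000 = 60.0000
pts_post = 60.0000·40.2/31.4 = 76.8153
SG_post = 1 + 76.8153/1000

1.0768


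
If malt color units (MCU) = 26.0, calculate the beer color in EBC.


SRM = 1.4922·MCU^0.6859;  EBC = SRM·1.97
SRM = 1.4922·26.0^0.6859 = 13.9430
EBC = 13.9430·1.97

27.4678 EBC


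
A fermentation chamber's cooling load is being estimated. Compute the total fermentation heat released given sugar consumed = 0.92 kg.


Q = m_sugar · 590 kJ/kg
Q = 0.92 · 590

542.8000 kJ


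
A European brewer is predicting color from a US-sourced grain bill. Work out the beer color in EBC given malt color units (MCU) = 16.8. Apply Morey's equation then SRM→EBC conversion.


SRM = 1.4922·MCU^0.6859;  EBC = SRM·1.97
SRM = 1.4922·16.8^0.6859 = 10.3340
EBC = 10.3340·1.97

20.3579 EBC


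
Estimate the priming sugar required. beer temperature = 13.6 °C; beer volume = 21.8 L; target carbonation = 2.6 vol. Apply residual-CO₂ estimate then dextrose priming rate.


residual = 14.695·(0.01821 + 0.09011·e^(−0.04·T));  sugar = (target − residual)·4.0·V
residual = 14.695·(0.01821 + 0.09011·e^(−0.04·13.6)) = 1.0362
sugar = (2.6 − 1.0362)·4.0·21.8

136.3659 g


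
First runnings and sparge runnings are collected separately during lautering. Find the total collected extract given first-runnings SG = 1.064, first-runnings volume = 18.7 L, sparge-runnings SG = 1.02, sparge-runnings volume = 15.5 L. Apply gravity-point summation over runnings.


total = Σ (SG_i − 1)·1000·V_i
first = (1.064 − 1)·1000·18.7 = 1196.8000
sparge = (1.02 − 1)·1000·15.5 = 310.0000
total = 1196.8000 + 310.0000

1506.8000 gravity·L


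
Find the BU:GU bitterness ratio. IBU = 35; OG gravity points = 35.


BU:GU = IBU / OG_points
BU:GU = 35 / 35

1.0000


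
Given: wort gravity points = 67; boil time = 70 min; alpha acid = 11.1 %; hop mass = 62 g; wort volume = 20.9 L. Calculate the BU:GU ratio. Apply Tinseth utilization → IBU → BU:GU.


U = 1.65·0.000125^(GP/1000)·(1−e^(−0.04t))/4.15;  IBU = (α/100)·m·U·1000/V;  BU:GU = IBU/GP
U = 1.65·0.000125^(67/1000)·(1−e^(−0.04·70))/4.15 = 0.2045
IBU = (11.1/100)·62·0.2045·1000/20.9 = 67.3365
BU:GU = 67.3365/67

1.0050


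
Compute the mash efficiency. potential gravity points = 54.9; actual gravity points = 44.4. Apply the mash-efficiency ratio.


efficiency = actual / potential × 100
efficiency = 44.4 / 54.9 × 100

80.8743 %


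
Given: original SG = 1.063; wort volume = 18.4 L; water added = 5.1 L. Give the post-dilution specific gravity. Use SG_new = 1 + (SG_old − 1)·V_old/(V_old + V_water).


pts = (1.063 − 1)·1000·18.4/(18.4 + 5.1) = 49.3277
SG_new = 1 + 49.3277/1000

1.0493


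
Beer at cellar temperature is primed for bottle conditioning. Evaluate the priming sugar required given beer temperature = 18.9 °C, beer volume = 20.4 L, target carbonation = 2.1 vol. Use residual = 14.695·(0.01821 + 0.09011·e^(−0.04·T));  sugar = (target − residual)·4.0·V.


residual = 14.695·(0.01821 + 0.09011·e^(−0.04·18.9)) = 0.8893
sugar = (2.1 − 0.8893)·4.0·20.4

98.7894 g


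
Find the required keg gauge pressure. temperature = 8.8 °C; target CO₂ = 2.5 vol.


psi = vols/(0.01821 + 0.09011·e^(−0.04·T)) − 14.695
psi = 2.5/(0.01821 + 0.09011·e^(−0.04·8.8)) − 14.695

15.9488 psi


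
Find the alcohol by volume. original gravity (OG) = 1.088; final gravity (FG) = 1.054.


ABV = (OG − FG) · 131.25
ABV = (1.088 − 1.054) · 131.25

4.4625 % ABV


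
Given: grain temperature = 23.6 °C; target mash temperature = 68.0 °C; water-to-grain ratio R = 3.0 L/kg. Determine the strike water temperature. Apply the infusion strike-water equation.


T_strike = (0.41/R)·(T_mash − T_grain) + T_mash
T_strike = (0.41/3.0)·(68.0 − 23.6) + 68.0

74.0680 °C


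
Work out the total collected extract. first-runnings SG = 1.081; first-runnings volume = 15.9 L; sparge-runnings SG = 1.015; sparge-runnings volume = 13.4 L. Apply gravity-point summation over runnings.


total = Σ (SG_i − 1)·1000·V_i
first = (1.081 − 1)·1000·15.9 = 1287.9000
sparge = (1.015 − 1)·1000·13.4 = 201.0000
total = 1287.9000 + 201.0000

1488.9000 gravity·L


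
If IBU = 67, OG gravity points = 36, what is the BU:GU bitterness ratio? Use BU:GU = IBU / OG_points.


BU:GU = 67 / 36

1.8611


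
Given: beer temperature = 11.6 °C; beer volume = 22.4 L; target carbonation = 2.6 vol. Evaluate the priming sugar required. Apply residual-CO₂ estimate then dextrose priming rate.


residual = 14.695·(0.01821 + 0.09011·e^(−0.04·T));  sugar = (target − residual)·4.0·V
residual = 14.695·(0.01821 + 0.09011·e^(−0.04·11.6)) = 1.1002
sugar = (2.6 − 1.1002)·4.0·22.4

134.3836 g


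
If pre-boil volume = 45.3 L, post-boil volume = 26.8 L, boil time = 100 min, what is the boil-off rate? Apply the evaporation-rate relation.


rate = (V_pre − V_post) / (t_min/60)
rate = (45.3 − 26.8) / (100/60)

11.1000 L/hr


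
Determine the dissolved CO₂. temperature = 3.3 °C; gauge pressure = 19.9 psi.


vols = (P + 14.695)·(0.01821 + 0.09011·e^(−0.04·T))
vols = (19.9 + 14.695)·(0.01821 + 0.09011·e^(−0.04·3.3))

3.3618 volumes


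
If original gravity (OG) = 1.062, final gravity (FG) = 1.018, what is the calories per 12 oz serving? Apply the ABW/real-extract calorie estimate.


ABW = (OG−FG)·131.25·0.79/FG;  °P = 259 − 259/SG (for OG→OE and FG→AE);  RE = 0.1808·OE + 0.8192·AE;  Cal = (6.9·ABW + 4·(RE−0.1))·FG·3.55
ABW = (1.062 − 1.018)·131.25·0.79/1.018 = 4.4816
OE = 259 − 259/1.062 = 15.1205 °P
AE = 259 − 259/1.018 = 4.5796 °P
RE = 0.1808·15.1205 + 0.8192·4.5796 = 6.4854 °P
Cal = (6.9·4.4816 + 4·(6.4854−0.1))·1.018·3.55

204.0567 kcal


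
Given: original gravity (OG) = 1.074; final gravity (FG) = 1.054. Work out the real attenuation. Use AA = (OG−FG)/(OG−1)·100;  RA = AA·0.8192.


AA = (1.074 − 1.054)/(1.074 − 1)·100 = 27.0270
RA = 27.0270·0.8192

22.1405 %


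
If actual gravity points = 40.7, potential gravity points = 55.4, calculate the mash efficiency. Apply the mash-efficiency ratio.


efficiency = actual / potential × 100
efficiency = 40.7 / 55.4 × 100

73.4657 %


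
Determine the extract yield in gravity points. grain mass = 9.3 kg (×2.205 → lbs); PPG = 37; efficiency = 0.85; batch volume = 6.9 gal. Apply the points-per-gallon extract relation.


points = lbs × PPG × eff / vol
lbs = 9.3 × 2.205 = 20.5065
points = 20.5065 × 37 × 0.85 / 6.9

93.4680 points


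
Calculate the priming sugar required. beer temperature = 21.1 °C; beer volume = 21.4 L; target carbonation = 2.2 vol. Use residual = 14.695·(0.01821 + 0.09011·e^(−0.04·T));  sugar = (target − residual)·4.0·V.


residual = 14.695·(0.01821 + 0.09011·e^(−0.04·21.1)) = 0.8370
sugar = (2.2 − 0.8370)·4.0·21.4

116.6753 g


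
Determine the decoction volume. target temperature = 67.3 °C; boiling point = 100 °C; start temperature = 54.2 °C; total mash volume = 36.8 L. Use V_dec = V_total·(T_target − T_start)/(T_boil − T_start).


V_dec = 36.8·(67.3 − 54.2)/(100 − 54.2)

10.5258 L


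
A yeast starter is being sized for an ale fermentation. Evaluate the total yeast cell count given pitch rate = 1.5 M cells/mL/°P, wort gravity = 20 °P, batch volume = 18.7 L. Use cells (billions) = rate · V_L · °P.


cells = 1.5 · 18.7 · 20

561.0000 billion cells


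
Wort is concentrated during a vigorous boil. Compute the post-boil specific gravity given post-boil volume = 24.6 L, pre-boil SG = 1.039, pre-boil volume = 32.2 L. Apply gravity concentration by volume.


SG_post = 1 + (SG_pre − 1)·V_pre/V_post
pts_pre = (1.039 − 1)·1000 = 39.0000
pts_post = 39.0000·32.2/24.6 = 51.0488
SG_post = 1 + 51.0488/1000

1.0510


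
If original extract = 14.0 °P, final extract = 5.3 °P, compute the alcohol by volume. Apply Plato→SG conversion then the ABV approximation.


SG = 259/(259 − P);  ABV = (OG − FG)·131.25
OG = 259/(259 − 14.0) = 1.0571
FG = 259/(259 − 5.3) = 1.0209
ABV = (1.0571 − 1.0209)·131.25

4.7581 % ABV


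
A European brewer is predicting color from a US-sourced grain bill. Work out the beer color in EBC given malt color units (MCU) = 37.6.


SRM = 1.4922·MCU^0.6859;  EBC = SRM·1.97
SRM = 1.4922·37.6^0.6859 = 17.9576
EBC = 17.9576·1.97

35.3765 EBC


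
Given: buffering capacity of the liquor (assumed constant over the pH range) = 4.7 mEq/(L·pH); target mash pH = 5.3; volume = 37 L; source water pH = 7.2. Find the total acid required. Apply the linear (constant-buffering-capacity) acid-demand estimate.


acid = buffering capacity · (pH_source − pH_target) · V
acid = 4.7 · (7.2 − 5.3) · 37

330.4100 mEq


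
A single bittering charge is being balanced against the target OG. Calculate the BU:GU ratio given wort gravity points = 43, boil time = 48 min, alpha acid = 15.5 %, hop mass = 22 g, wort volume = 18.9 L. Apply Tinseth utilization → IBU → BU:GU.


U = 1.65·0.000125^(GP/1000)·(1−e^(−0.04t))/4.15;  IBU = (α/100)·m·U·1000/V;  BU:GU = IBU/GP
U = 1.65·0.000125^(43/1000)·(1−e^(−0.04·48))/4.15 = 0.2305
IBU = (15.5/100)·22·0.2305·1000/18.9 = 41.5953
BU:GU = 41.5953/43

0.9673


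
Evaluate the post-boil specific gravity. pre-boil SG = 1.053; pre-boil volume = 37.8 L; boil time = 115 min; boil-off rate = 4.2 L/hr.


V_post = V_pre − rate·(t/60);  SG_post = 1 + (SG_pre−1)·V_pre/V_post
V_post = 37.8 − 4.2·(115/60) = 29.7500
SG_post = 1 + (1.053 − 1)·37.8/29.7500

1.0673


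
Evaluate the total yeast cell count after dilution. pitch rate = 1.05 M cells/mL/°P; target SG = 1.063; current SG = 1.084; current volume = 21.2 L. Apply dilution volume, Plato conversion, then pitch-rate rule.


V_w = V·((SG_c−1)/(SG_t−1)−1);  °P = 259 − 259/SG_t;  cells = rate·(V+V_w)·°P
V_w = 21.2·((1.084−1)/(1.063−1)−1) = 7.0667
V_final = 21.2 + 7.0667 = 28.2667
°P = 259 − 259/1.063 = 15.3500
cells = 1.05·28.2667·15.3500

455.5866 billion cells


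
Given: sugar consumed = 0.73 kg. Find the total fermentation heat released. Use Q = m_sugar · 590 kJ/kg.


Q = 0.73 · 590

430.7000 kJ


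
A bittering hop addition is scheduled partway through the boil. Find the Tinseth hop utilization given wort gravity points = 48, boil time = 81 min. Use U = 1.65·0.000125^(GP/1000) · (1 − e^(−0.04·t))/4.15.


bigness = 1.65·0.000125^(48/1000) = 1.0719
boil_factor = (1 − e^(−0.04·81))/4.15 = 0.2315
U = 1.0719 · 0.2315

0.2482


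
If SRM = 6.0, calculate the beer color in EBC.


EBC = SRM · 1.97
EBC = 6.0 · 1.97

11.8200 EBC


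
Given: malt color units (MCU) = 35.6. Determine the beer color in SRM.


SRM = 1.4922 · MCU^0.6859
SRM = 1.4922 · 35.6^0.6859

17.2968 SRM


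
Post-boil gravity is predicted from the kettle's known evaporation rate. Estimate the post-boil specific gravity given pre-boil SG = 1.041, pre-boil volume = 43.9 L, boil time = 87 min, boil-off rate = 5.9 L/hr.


V_post = V_pre − rate·(t/60);  SG_post = 1 + (SG_pre−1)·V_pre/V_post
V_post = 43.9 − 5.9·(87/60) = 35.3450
SG_post = 1 + (1.041 − 1)·43.9/35.3450

1.0509


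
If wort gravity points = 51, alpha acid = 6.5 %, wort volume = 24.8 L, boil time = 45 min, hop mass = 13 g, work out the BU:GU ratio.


U = 1.65·0.000125^(GP/1000)·(1−e^(−0.04t))/4.15;  IBU = (α/100)·m·U·1000/V;  BU:GU = IBU/GP
U = 1.65·0.000125^(51/1000)·(1−e^(−0.04·45))/4.15 = 0.2099
IBU = (6.5/100)·13·0.2099·1000/24.8 = 7.1501
BU:GU = 7.1501/51

0.1402


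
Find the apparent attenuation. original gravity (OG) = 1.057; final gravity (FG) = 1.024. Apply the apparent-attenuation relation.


AA = (OG − FG)/(OG − 1) · 100
AA = (1.057 − 1.024)/(1.057 − 1) · 100

57.8947 %


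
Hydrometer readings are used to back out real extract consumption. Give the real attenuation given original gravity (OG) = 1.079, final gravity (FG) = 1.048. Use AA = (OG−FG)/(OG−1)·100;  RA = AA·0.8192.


AA = (1.079 − 1.048)/(1.079 − 1)·100 = 39.2405
RA = 39.2405·0.8192

32.1458 %


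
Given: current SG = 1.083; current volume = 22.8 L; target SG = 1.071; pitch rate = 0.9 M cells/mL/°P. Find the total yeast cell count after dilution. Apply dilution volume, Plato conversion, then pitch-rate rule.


V_w = V·((SG_c−1)/(SG_t−1)−1);  °P = 259 − 259/SG_t;  cells = rate·(V+V_w)·°P
V_w = 22.8·((1.083−1)/(1.071−1)−1) = 3.8535
V_final = 22.8 + 3.8535 = 26.6535
°P = 259 − 259/1.071 = 17.1699
cells = 0.9·26.6535·17.1699

411.8753 billion cells


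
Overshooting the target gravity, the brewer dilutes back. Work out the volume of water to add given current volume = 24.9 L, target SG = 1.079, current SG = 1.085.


V_water = V·((SG_curr − 1)/(SG_target − 1) − 1)
V_water = 24.9·((1.085 − 1)/(1.079 − 1) − 1)

1.8911 L


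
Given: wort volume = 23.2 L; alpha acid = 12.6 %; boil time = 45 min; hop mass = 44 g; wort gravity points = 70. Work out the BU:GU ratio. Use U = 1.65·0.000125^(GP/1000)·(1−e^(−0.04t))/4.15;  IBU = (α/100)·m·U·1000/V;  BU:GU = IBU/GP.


U = 1.65·0.000125^(70/1000)·(1−e^(−0.04·45))/4.15 = 0.1769
IBU = (12.6/100)·44·0.1769·1000/23.2 = 42.2752
BU:GU = 42.2752/70

0.6039


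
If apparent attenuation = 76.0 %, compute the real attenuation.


RA = AA · 0.8192
RA = 76.0 · 0.8192

62.2592 %


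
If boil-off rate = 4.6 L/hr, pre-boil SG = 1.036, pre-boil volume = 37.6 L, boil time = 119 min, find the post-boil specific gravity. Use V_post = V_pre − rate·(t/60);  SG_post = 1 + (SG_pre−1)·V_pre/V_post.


V_post = 37.6 − 4.6·(119/60) = 28.4767
SG_post = 1 + (1.036 − 1)·37.6/28.4767

1.0475


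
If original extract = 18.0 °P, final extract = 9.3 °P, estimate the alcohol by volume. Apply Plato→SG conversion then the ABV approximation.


SG = 259/(259 − P);  ABV = (OG − FG)·131.25
OG = 259/(259 − 18.0) = 1.0747
FG = 259/(259 − 9.3) = 1.0372
ABV = (1.0747 − 1.0372)·131.25

4.9145 % ABV


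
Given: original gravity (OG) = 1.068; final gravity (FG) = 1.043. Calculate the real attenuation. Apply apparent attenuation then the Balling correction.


AA = (OG−FG)/(OG−1)·100;  RA = AA·0.8192
AA = (1.068 − 1.043)/(1.068 − 1)·100 = 36.7647
RA = 36.7647·0.8192

30.1176 %


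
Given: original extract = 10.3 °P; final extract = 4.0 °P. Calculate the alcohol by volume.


SG = 259/(259 − P);  ABV = (OG − FG)·131.25
OG = 259/(259 − 10.3) = 1.0414
FG = 259/(259 − 4.0) = 1.0157
ABV = (1.0414 − 1.0157)·131.25

3.3769 % ABV


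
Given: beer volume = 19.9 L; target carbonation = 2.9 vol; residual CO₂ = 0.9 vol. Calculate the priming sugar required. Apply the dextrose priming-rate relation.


sugar = (target − residual)·4.0·V
sugar = (2.9 − 0.9)·4.0·19.9

159.2000 g


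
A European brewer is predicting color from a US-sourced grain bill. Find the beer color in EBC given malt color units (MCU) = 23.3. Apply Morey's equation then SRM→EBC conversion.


SRM = 1.4922·MCU^0.6859;  EBC = SRM·1.97
SRM = 1.4922·23.3^0.6859 = 12.9329
EBC = 12.9329·1.97

25.4778 EBC


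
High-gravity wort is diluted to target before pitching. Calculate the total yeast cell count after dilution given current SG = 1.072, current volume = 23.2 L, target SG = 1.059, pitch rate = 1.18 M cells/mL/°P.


V_w = V·((SG_c−1)/(SG_t−1)−1);  °P = 259 − 259/SG_t;  cells = rate·(V+V_w)·°P
V_w = 23.2·((1.072−1)/(1.059−1)−1) = 5.1119
V_final = 23.2 + 5.1119 = 28.3119
°P = 259 − 259/1.059 = 14.4297
cells = 1.18·28.3119·14.4297

482.0658 billion cells


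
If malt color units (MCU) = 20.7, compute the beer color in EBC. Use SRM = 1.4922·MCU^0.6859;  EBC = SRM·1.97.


SRM = 1.4922·20.7^0.6859 = 11.9248
EBC = 11.9248·1.97

23.4919 EBC


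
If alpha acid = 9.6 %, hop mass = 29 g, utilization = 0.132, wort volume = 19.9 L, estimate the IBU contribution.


IBU = (α/100)·mass·U·1000 / V
IBU = (9.6/100)·29·0.132·1000 / 19.9

18.4667 IBU


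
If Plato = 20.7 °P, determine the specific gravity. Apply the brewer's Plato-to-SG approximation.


SG = 259/(259 − P)
SG = 259/(259 − 20.7)

1.0869


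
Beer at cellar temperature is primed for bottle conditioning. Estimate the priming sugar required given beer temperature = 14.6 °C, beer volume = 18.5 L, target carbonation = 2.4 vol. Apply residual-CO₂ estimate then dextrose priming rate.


residual = 14.695·(0.01821 + 0.09011·e^(−0.04·T));  sugar = (target − residual)·4.0·V
residual = 14.695·(0.01821 + 0.09011·e^(−0.04·14.6)) = 1.0060
sugar = (2.4 − 1.0060)·4.0·18.5

103.1534 g


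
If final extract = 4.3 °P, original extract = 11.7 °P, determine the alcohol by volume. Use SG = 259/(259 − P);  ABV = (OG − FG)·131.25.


OG = 259/(259 − 11.7) = 1.0473
FG = 259/(259 − 4.3) = 1.0169
ABV = (1.0473 − 1.0169)·131.25

3.9937 % ABV


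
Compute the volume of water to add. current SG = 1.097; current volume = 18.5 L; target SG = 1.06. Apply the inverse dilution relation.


V_water = V·((SG_curr − 1)/(SG_target − 1) − 1)
V_water = 18.5·((1.097 − 1)/(1.06 − 1) − 1)

11.4083 L


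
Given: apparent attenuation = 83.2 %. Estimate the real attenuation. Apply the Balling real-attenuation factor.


RA = AA · 0.8192
RA = 83.2 · 0.8192

68.1574 %


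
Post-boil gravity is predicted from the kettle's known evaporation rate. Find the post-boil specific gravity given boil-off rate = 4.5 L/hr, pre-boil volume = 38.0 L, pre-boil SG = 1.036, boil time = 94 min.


V_post = V_pre − rate·(t/60);  SG_post = 1 + (SG_pre−1)·V_pre/V_post
V_post = 38.0 − 4.5·(94/60) = 30.9500
SG_post = 1 + (1.036 − 1)·38.0/30.9500

1.0442


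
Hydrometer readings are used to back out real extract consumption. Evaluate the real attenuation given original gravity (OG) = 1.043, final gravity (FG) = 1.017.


AA = (OG−FG)/(OG−1)·100;  RA = AA·0.8192
AA = (1.043 − 1.017)/(1.043 − 1)·100 = 60.4651
RA = 60.4651·0.8192

49.5330 %


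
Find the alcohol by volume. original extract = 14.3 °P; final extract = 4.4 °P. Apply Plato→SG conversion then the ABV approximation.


SG = 259/(259 − P);  ABV = (OG − FG)·131.25
OG = 259/(259 − 14.3) = 1.0584
FG = 259/(259 − 4.4) = 1.0173
ABV = (1.0584 − 1.0173)·131.25

5.4018 % ABV


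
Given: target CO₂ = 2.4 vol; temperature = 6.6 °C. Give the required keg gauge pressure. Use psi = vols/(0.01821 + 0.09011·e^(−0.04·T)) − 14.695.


psi = 2.4/(0.01821 + 0.09011·e^(−0.04·6.6)) − 14.695

12.7612 psi


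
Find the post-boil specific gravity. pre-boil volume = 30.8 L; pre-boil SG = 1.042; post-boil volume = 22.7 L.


SG_post = 1 + (SG_pre − 1)·V_pre/V_post
pts_pre = (1.042 − 1)·1000 = 42.0000
pts_post = 42.0000·30.8/22.7 = 56.9868
SG_post = 1 + 56.9868/1000

1.0570


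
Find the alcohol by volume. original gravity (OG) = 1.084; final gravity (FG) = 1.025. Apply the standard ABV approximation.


ABV = (OG − FG) · 131.25
ABV = (1.084 − 1.025) · 131.25

7.7438 % ABV


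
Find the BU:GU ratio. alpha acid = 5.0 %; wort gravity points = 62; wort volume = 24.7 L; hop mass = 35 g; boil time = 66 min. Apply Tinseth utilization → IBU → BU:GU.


U = 1.65·0.000125^(GP/1000)·(1−e^(−0.04t))/4.15;  IBU = (α/100)·m·U·1000/V;  BU:GU = IBU/GP
U = 1.65·0.000125^(62/1000)·(1−e^(−0.04·66))/4.15 = 0.2115
IBU = (5.0/100)·35·0.2115·1000/24.7 = 14.9842
BU:GU = 14.9842/62

0.2417


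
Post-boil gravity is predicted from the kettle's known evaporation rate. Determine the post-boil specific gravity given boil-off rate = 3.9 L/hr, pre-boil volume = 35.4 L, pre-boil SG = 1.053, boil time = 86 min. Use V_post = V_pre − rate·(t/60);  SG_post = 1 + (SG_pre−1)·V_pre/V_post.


V_post = 35.4 − 3.9·(86/60) = 29.8100
SG_post = 1 + (1.053 − 1)·35.4/29.8100

1.0629


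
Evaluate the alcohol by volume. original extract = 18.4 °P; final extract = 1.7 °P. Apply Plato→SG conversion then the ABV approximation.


SG = 259/(259 − P);  ABV = (OG − FG)·131.25
OG = 259/(259 − 18.4) = 1.0765
FG = 259/(259 − 1.7) = 1.0066
ABV = (1.0765 − 1.0066)·131.25

9.1702 % ABV


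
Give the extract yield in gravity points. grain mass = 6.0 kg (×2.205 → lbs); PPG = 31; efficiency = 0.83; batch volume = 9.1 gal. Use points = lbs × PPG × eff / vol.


lbs = 6.0 × 2.205 = 13.2300
points = 13.2300 × 31 × 0.83 / 9.1

37.4075 points


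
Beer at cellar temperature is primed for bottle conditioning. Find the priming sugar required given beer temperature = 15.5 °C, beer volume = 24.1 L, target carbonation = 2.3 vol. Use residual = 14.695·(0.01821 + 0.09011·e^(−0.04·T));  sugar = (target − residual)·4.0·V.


residual = 14.695·(0.01821 + 0.09011·e^(−0.04·15.5)) = 0.9799
sugar = (2.3 − 0.9799)·4.0·24.1

127.2553 g


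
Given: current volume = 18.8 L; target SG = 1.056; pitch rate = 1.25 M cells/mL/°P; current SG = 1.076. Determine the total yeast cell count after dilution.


V_w = V·((SG_c−1)/(SG_t−1)−1);  °P = 259 − 259/SG_t;  cells = rate·(V+V_w)·°P
V_w = 18.8·((1.076−1)/(1.056−1)−1) = 6.7143
V_final = 18.8 + 6.7143 = 25.5143
°P = 259 − 259/1.056 = 13.7348
cells = 1.25·25.5143·13.7348

438.0436 billion cells


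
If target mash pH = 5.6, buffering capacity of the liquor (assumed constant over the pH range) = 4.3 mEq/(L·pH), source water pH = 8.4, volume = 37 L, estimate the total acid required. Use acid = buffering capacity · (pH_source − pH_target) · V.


acid = 4.3 · (8.4 − 5.6) · 37

445.4800 mEq


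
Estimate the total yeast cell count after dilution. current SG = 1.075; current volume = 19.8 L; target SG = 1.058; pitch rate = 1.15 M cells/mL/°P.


V_w = V·((SG_c−1)/(SG_t−1)−1);  °P = 259 − 259/SG_t;  cells = rate·(V+V_w)·°P
V_w = 19.8·((1.075−1)/(1.058−1)−1) = 5.8034
V_final = 19.8 + 5.8034 = 25.6034
°P = 259 − 259/1.058 = 14.1985
cells = 1.15·25.6034·14.1985

418.0598 billion cells


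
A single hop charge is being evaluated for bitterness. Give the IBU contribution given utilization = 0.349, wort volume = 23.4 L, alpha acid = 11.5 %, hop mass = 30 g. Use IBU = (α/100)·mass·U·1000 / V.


IBU = (11.5/100)·30·0.349·1000 / 23.4

51.4551 IBU


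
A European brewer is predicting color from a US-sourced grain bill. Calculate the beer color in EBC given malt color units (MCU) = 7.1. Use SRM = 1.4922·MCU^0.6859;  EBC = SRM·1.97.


SRM = 1.4922·7.1^0.6859 = 5.7241
EBC = 5.7241·1.97

11.2764 EBC


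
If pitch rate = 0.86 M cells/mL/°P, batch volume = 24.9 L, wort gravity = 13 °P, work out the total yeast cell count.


cells (billions) = rate · V_L · °P
cells = 0.86 · 24.9 · 13

278.3820 billion cells


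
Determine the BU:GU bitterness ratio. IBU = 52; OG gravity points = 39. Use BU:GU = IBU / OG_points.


BU:GU = 52 / 39

1.3333


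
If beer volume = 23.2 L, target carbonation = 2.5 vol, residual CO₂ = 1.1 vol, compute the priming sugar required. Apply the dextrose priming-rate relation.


sugar = (target − residual)·4.0·V
sugar = (2.5 − 1.1)·4.0·23.2

129.9200 g


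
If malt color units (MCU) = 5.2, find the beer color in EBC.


SRM = 1.4922·MCU^0.6859;  EBC = SRM·1.97
SRM = 1.4922·5.2^0.6859 = 4.6231
EBC = 4.6231·1.97

9.1075 EBC


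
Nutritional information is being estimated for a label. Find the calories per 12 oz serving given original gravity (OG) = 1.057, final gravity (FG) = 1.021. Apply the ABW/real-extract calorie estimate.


ABW = (OG−FG)·131.25·0.79/FG;  °P = 259 − 259/SG (for OG→OE and FG→AE);  RE = 0.1808·OE + 0.8192·AE;  Cal = (6.9·ABW + 4·(RE−0.1))·FG·3.55
ABW = (1.057 − 1.021)·131.25·0.79/1.021 = 3.6560
OE = 259 − 259/1.057 = 13.9669 °P
AE = 259 − 259/1.021 = 5.3271 °P
RE = 0.1808·13.9669 + 0.8192·5.3271 = 6.8892 °P
Cal = (6.9·3.6560 + 4·(6.8892−0.1))·1.021·3.55

189.8649 kcal


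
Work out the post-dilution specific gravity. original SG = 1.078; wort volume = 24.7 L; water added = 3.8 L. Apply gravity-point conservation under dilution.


SG_new = 1 + (SG_old − 1)·V_old/(V_old + V_water)
pts = (1.078 − 1)·1000·24.7/(24.7 + 3.8) = 67.6000
SG_new = 1 + 67.6000/1000

1.0676


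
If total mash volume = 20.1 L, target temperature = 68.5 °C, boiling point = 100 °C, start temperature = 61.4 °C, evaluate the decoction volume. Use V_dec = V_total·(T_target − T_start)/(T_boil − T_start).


V_dec = 20.1·(68.5 − 61.4)/(100 − 61.4)

3.6972 L


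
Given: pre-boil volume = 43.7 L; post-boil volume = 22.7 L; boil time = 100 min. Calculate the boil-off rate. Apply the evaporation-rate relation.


rate = (V_pre − V_post) / (t_min/60)
rate = (43.7 − 22.7) / (100/60)

12.6000 L/hr


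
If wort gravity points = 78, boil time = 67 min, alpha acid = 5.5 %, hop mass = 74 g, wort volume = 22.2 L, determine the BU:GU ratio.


U = 1.65·0.000125^(GP/1000)·(1−e^(−0.04t))/4.15;  IBU = (α/100)·m·U·1000/V;  BU:GU = IBU/GP
U = 1.65·0.000125^(78/1000)·(1−e^(−0.04·67))/4.15 = 0.1837
IBU = (5.5/100)·74·0.1837·1000/22.2 = 33.6814
BU:GU = 33.6814/78

0.4318


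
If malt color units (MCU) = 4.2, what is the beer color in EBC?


SRM = 1.4922·MCU^0.6859;  EBC = SRM·1.97
SRM = 1.4922·4.2^0.6859 = 3.9931
EBC = 3.9931·1.97

7.8665 EBC


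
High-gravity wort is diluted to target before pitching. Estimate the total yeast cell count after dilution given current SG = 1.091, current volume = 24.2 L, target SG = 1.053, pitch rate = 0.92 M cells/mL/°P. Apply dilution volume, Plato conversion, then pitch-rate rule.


V_w = V·((SG_c−1)/(SG_t−1)−1);  °P = 259 − 259/SG_t;  cells = rate·(V+V_w)·°P
V_w = 24.2·((1.091−1)/(1.053−1)−1) = 17.3509
V_final = 24.2 + 17.3509 = 41.5509
°P = 259 − 259/1.053 = 13.0361
cells = 0.92·41.5509·13.0361

498.3288 billion cells


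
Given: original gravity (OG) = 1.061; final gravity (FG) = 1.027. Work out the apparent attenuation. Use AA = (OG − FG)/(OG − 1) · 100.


AA = (1.061 − 1.027)/(1.061 − 1) · 100

55.7377 %


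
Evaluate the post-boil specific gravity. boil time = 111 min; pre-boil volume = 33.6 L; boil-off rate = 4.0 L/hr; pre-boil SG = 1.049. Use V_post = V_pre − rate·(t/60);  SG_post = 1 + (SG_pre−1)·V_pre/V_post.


V_post = 33.6 − 4.0·(111/60) = 26.2000
SG_post = 1 + (1.049 − 1)·33.6/26.2000

1.0628


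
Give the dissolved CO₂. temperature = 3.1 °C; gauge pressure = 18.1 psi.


vols = (P + 14.695)·(0.01821 + 0.09011·e^(−0.04·T))
vols = (18.1 + 14.695)·(0.01821 + 0.09011·e^(−0.04·3.1))

3.2077 volumes


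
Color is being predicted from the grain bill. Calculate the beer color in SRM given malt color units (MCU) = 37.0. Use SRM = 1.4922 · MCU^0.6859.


SRM = 1.4922 · 37.0^0.6859

17.7606 SRM


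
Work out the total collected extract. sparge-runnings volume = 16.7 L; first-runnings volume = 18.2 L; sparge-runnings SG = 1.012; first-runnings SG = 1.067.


total = Σ (SG_i − 1)·1000·V_i
first = (1.067 − 1)·1000·18.2 = 1219.4000
sparge = (1.012 − 1)·1000·16.7 = 200.4000
total = 1219.4000 + 200.4000

1419.8000 gravity·L


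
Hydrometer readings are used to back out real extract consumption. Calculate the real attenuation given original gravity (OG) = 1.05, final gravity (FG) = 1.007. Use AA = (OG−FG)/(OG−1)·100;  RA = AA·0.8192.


AA = (1.05 − 1.007)/(1.05 − 1)·100 = 86.0000
RA = 86.0000·0.8192

70.4512 %


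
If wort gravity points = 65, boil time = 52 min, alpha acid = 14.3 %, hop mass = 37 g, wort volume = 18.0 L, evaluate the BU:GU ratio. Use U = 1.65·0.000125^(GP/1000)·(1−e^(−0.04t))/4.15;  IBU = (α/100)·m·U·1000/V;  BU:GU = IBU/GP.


U = 1.65·0.000125^(65/1000)·(1−e^(−0.04·52))/4.15 = 0.1940
IBU = (14.3/100)·37·0.1940·1000/18.0 = 57.0221
BU:GU = 57.0221/65

0.8773


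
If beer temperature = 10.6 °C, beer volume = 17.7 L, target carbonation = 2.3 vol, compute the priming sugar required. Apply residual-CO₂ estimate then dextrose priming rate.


residual = 14.695·(0.01821 + 0.09011·e^(−0.04·T));  sugar = (target − residual)·4.0·V
residual = 14.695·(0.01821 + 0.09011·e^(−0.04·10.6)) = 1.1342
sugar = (2.3 − 1.1342)·4.0·17.7

82.5413 g


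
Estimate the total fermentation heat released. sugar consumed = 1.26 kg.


Q = m_sugar · 590 kJ/kg
Q = 1.26 · 590

743.4000 kJ


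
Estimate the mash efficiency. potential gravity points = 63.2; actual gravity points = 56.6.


efficiency = actual / potential × 100
efficiency = 56.6 / 63.2 × 100

89.5570 %


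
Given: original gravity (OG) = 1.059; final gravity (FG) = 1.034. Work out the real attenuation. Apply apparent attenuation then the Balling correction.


AA = (OG−FG)/(OG−1)·100;  RA = AA·0.8192
AA = (1.059 − 1.034)/(1.059 − 1)·100 = 42.3729
RA = 42.3729·0.8192

34.7119 %


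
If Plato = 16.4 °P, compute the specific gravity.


SG = 259/(259 − P)
SG = 259/(259 − 16.4)

1.0676


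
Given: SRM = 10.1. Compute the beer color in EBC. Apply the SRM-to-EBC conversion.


EBC = SRM · 1.97
EBC = 10.1 · 1.97

19.8970 EBC


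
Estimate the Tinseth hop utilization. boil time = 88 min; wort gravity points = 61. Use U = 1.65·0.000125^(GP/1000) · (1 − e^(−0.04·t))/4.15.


bigness = 1.65·0.000125^(61/1000) = 0.9537
boil_factor = (1 − e^(−0.04·88))/4.15 = 0.2338
U = 0.9537 · 0.2338

0.2230


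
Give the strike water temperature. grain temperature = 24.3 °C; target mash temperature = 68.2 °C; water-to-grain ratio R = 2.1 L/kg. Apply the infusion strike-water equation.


T_strike = (0.41/R)·(T_mash − T_grain) + T_mash
T_strike = (0.41/2.1)·(68.2 − 24.3) + 68.2

76.7710 °C


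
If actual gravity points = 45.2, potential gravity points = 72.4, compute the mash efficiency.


efficiency = actual / potential × 100
efficiency = 45.2 / 72.4 × 100

62.4309 %


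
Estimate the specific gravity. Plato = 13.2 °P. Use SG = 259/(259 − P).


SG = 259/(259 − 13.2)

1.0537


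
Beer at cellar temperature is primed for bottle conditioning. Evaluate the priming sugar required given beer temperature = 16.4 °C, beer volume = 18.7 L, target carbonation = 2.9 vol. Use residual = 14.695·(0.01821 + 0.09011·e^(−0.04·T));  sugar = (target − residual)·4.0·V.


residual = 14.695·(0.01821 + 0.09011·e^(−0.04·16.4)) = 0.9547
sugar = (2.9 − 0.9547)·4.0·18.7

145.5057 g


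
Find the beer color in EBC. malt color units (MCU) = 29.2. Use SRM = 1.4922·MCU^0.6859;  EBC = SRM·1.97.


SRM = 1.4922·29.2^0.6859 = 15.0985
EBC = 15.0985·1.97

29.7440 EBC


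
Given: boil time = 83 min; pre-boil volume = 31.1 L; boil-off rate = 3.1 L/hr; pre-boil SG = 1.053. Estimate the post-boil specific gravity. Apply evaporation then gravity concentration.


V_post = V_pre − rate·(t/60);  SG_post = 1 + (SG_pre−1)·V_pre/V_post
V_post = 31.1 − 3.1·(83/60) = 26.8117
SG_post = 1 + (1.053 − 1)·31.1/26.8117

1.0615


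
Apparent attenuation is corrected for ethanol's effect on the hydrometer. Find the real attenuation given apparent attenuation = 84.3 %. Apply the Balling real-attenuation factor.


RA = AA · 0.8192
RA = 84.3 · 0.8192

69.0586 %


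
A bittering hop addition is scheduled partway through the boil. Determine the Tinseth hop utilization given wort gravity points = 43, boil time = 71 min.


U = 1.65·0.000125^(GP/1000) · (1 − e^(−0.04·t))/4.15
bigness = 1.65·0.000125^(43/1000) = 1.1211
boil_factor = (1 − e^(−0.04·71))/4.15 = 0.2269
U = 1.1211 · 0.2269

0.2544


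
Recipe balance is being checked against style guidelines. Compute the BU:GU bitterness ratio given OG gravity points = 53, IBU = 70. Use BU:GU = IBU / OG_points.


BU:GU = 70 / 53

1.3208


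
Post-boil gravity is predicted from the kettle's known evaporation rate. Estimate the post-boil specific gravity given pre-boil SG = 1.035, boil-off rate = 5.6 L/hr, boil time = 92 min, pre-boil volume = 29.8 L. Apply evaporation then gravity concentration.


V_post = V_pre − rate·(t/60);  SG_post = 1 + (SG_pre−1)·V_pre/V_post
V_post = 29.8 − 5.6·(92/60) = 21.2133
SG_post = 1 + (1.035 − 1)·29.8/21.2133

1.0492


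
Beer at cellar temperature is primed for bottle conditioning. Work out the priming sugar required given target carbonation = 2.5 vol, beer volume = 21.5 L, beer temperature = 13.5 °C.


residual = 14.695·(0.01821 + 0.09011·e^(−0.04·T));  sugar = (target − residual)·4.0·V
residual = 14.695·(0.01821 + 0.09011·e^(−0.04·13.5)) = 1.0393
sugar = (2.5 − 1.0393)·4.0·21.5

125.6244 g


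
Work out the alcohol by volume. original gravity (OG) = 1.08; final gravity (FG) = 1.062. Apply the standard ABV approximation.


ABV = (OG − FG) · 131.25
ABV = (1.08 − 1.062) · 131.25

2.3625 % ABV


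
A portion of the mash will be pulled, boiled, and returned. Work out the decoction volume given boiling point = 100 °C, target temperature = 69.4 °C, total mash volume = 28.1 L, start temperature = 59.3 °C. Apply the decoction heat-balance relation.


V_dec = V_total·(T_target − T_start)/(T_boil − T_start)
V_dec = 28.1·(69.4 − 59.3)/(100 − 59.3)

6.9732 L


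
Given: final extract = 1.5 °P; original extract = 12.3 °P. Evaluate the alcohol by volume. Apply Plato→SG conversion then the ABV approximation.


SG = 259/(259 − P);  ABV = (OG − FG)·131.25
OG = 259/(259 − 12.3) = 1.0499
FG = 259/(259 − 1.5) = 1.0058
ABV = (1.0499 − 1.0058)·131.25

5.7793 % ABV


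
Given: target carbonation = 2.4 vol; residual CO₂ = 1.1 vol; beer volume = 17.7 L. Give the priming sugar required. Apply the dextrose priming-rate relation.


sugar = (target − residual)·4.0·V
sugar = (2.4 − 1.1)·4.0·17.7

92.0400 g


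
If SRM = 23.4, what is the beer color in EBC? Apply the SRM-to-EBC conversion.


EBC = SRM · 1.97
EBC = 23.4 · 1.97

46.0980 EBC


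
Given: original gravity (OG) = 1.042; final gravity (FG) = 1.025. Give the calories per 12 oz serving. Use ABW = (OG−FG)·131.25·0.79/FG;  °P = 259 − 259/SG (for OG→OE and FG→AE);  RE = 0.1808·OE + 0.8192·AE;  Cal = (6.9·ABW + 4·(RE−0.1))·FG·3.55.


ABW = (1.042 − 1.025)·131.25·0.79/1.025 = 1.7197
OE = 259 − 259/1.042 = 10.4395 °P
AE = 259 − 259/1.025 = 6.3171 °P
RE = 0.1808·10.4395 + 0.8192·6.3171 = 7.0624 °P
Cal = (6.9·1.7197 + 4·(7.0624−0.1))·1.025·3.55

144.5150 kcal


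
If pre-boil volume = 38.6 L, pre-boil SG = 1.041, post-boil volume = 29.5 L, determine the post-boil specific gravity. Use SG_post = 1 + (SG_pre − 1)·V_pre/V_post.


pts_pre = (1.041 − 1)·1000 = 41.0000
pts_post = 41.0000·38.6/29.5 = 53.6475
SG_post = 1 + 53.6475/1000

1.0536


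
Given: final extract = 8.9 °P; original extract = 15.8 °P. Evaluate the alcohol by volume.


SG = 259/(259 − P);  ABV = (OG − FG)·131.25
OG = 259/(259 − 15.8) = 1.0650
FG = 259/(259 − 8.9) = 1.0356
ABV = (1.0650 − 1.0356)·131.25

3.8563 % ABV


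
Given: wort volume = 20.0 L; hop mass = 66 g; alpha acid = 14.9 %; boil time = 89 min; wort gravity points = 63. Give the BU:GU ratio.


U = 1.65·0.000125^(GP/1000)·(1−e^(−0.04t))/4.15;  IBU = (α/100)·m·U·1000/V;  BU:GU = IBU/GP
U = 1.65·0.000125^(63/1000)·(1−e^(−0.04·89))/4.15 = 0.2193
IBU = (14.9/100)·66·0.2193·1000/20.0 = 107.8230
BU:GU = 107.8230/63

1.7115


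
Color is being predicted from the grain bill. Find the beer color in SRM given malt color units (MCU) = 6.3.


SRM = 1.4922 · MCU^0.6859
SRM = 1.4922 · 6.3^0.6859

5.2734 SRM


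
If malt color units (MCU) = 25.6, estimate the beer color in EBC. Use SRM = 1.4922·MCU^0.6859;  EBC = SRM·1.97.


SRM = 1.4922·25.6^0.6859 = 13.7955
EBC = 13.7955·1.97

27.1772 EBC


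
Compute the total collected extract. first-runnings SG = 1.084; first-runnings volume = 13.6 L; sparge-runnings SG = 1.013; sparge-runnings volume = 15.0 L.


total = Σ (SG_i − 1)·1000·V_i
first = (1.084 − 1)·1000·13.6 = 1142.4000
sparge = (1.013 − 1)·1000·15.0 = 195.0000
total = 1142.4000 + 195.0000

1337.4000 gravity·L


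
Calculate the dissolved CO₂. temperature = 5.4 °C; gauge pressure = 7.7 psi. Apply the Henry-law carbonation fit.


vols = (P + 14.695)·(0.01821 + 0.09011·e^(−0.04·T))
vols = (7.7 + 14.695)·(0.01821 + 0.09011·e^(−0.04·5.4))

2.0338 volumes


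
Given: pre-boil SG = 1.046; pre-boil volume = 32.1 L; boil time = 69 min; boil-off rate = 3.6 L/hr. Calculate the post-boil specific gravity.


V_post = V_pre − rate·(t/60);  SG_post = 1 + (SG_pre−1)·V_pre/V_post
V_post = 32.1 − 3.6·(69/60) = 27.9600
SG_post = 1 + (1.046 − 1)·32.1/27.9600

1.0528


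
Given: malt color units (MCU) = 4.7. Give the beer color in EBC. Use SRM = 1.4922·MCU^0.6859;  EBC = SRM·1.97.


SRM = 1.4922·4.7^0.6859 = 4.3134
EBC = 4.3134·1.97

8.4974 EBC


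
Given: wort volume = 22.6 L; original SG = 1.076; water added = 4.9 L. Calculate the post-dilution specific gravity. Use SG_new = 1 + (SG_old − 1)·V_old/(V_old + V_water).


pts = (1.076 − 1)·1000·22.6/(22.6 + 4.9) = 62.4582
SG_new = 1 + 62.4582/1000

1.0625


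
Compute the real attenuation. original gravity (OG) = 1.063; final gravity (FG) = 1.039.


AA = (OG−FG)/(OG−1)·100;  RA = AA·0.8192
AA = (1.063 − 1.039)/(1.063 − 1)·100 = 38.0952
RA = 38.0952·0.8192

31.2076 %


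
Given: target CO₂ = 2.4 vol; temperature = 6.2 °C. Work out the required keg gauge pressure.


psi = vols/(0.01821 + 0.09011·e^(−0.04·T)) − 14.695
psi = 2.4/(0.01821 + 0.09011·e^(−0.04·6.2)) − 14.695

12.4150 psi


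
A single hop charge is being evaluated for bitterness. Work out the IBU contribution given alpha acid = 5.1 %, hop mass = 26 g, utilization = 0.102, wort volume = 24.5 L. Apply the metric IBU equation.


IBU = (α/100)·mass·U·1000 / V
IBU = (5.1/100)·26·0.102·1000 / 24.5

5.5205 IBU


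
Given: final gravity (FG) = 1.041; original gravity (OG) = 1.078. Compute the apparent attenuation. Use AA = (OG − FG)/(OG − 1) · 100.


AA = (1.078 − 1.041)/(1.078 − 1) · 100

47.4359 %


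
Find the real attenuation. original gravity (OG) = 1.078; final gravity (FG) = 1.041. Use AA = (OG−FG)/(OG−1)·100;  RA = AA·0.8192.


AA = (1.078 − 1.041)/(1.078 − 1)·100 = 47.4359
RA = 47.4359·0.8192

38.8595 %


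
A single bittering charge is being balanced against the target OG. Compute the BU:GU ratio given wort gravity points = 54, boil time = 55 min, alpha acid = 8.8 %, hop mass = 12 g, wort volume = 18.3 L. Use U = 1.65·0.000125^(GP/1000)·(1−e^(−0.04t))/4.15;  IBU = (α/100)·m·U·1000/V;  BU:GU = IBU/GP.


U = 1.65·0.000125^(54/1000)·(1−e^(−0.04·55))/4.15 = 0.2176
IBU = (8.8/100)·12·0.2176·1000/18.3 = 12.5568
BU:GU = 12.5568/54

0.2325


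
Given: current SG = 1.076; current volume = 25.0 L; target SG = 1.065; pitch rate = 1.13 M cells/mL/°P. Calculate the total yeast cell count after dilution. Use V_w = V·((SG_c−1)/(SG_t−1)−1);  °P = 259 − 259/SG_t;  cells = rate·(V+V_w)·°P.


V_w = 25.0·((1.076−1)/(1.065−1)−1) = 4.2308
V_final = 25.0 + 4.2308 = 29.2308
°P = 259 − 259/1.065 = 15.8075
cells = 1.13·29.2308·15.8075

522.1343 billion cells
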